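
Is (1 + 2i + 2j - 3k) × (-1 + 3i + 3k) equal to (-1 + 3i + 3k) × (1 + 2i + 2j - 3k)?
No: pq = 2 + 7i - 17j ≠ 2 - 5i + 13j + 12k = qp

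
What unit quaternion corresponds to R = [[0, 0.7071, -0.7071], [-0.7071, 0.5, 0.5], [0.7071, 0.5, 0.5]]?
0.7071 - 0.5j - 0.5k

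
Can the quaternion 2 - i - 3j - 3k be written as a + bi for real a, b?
No. The quaternion 2 - i - 3j - 3k has j-coefficient y = -3 and k-coefficient z = -3, not both zero, so it does not lie in the complex subalgebra spanned by 1 and i.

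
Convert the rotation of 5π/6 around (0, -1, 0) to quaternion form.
0.2588 - 0.9659j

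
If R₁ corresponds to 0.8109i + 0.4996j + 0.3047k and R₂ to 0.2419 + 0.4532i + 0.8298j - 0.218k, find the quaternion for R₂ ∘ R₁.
-0.7156 + 0.5579i - 0.194j - 0.3728k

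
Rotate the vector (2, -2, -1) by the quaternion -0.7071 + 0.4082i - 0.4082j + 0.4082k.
(-0.732, -2.732, 1)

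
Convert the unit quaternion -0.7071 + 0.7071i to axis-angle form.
axis = (1, 0, 0), θ = 3π/2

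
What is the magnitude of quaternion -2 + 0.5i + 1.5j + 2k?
3.24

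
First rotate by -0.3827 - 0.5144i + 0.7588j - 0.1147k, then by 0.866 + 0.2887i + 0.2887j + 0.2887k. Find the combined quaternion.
-0.3689 - 0.8081i + 0.4312j + 0.1578k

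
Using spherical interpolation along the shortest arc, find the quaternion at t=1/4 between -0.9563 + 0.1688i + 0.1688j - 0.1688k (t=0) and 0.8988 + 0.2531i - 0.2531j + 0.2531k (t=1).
-0.9596 + 0.0632i + 0.1938j - 0.1938k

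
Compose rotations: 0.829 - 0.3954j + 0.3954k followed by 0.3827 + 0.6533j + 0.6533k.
0.3173 + 0.5166i + 0.3903j + 0.6929k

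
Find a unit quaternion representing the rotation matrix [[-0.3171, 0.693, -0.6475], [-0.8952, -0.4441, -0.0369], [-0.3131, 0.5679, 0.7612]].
-0.5 - 0.3024i + 0.1672j + 0.7941k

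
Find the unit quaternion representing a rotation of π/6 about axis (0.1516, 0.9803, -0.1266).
0.9659 + 0.0392i + 0.2537j - 0.0328k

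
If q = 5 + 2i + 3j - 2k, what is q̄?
5 - 2i - 3j + 2k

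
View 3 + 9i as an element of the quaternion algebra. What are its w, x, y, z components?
3 + 9i + 0j + 0k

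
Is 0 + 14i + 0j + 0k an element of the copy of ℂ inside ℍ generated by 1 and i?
Yes. The quaternion 14i has j- and k-coefficients y = z = 0, so it lies in the complex subalgebra spanned by 1 and i.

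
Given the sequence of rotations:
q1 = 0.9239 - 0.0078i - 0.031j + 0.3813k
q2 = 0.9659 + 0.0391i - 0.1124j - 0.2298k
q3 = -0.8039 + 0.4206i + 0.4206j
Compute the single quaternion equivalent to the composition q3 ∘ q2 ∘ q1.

q2 · q1 = 0.9768 - 0.0214i - 0.1469j + 0.1539k
q3 · q2 · q1 = -0.7145 + 0.4928i + 0.4642j - 0.1765k
-0.7145 + 0.4928i + 0.4642j - 0.1765k


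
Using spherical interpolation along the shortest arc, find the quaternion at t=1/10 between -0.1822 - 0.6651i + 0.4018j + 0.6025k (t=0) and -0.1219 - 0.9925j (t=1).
-0.1566 - 0.6285i + 0.5063j + 0.5693k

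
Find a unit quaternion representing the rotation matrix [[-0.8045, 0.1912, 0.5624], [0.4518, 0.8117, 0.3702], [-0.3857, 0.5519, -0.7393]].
0.2588 + 0.1755i + 0.9159j + 0.2517k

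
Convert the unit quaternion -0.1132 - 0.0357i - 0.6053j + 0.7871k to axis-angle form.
axis = (-0.0359, -0.6092, 0.7922), θ = 193°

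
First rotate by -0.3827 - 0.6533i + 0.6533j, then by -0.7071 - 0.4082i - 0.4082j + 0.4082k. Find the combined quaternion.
0.2706 + 0.3515i - 0.5724j - 0.6896k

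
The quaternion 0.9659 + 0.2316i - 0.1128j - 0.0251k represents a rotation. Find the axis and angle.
axis = (0.8948, -0.4358, -0.097), θ = π/6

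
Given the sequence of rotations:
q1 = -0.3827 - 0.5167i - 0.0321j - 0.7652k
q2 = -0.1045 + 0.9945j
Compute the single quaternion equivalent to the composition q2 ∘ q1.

q2 · q1 = 0.0719 - 0.707i - 0.3772j + 0.5938k
0.0719 - 0.707i - 0.3772j + 0.5938k


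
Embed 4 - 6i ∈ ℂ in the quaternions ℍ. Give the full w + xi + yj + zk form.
4 - 6i + 0j + 0k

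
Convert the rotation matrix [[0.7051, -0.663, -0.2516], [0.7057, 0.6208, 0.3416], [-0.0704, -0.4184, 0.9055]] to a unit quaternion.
0.8988 - 0.2114i - 0.0504j + 0.3807k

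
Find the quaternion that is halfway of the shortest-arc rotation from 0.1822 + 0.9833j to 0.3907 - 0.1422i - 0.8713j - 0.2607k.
-0.1103 + 0.0752i + 0.9814j + 0.138k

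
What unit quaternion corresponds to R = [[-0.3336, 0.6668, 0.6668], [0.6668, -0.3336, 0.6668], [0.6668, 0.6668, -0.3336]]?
0.5774i + 0.5774j + 0.5774k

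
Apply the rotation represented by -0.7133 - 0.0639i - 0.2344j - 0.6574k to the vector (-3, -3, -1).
(2.228, -3.503, -1.329)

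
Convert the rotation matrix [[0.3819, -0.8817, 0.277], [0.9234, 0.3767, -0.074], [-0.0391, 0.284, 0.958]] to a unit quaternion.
0.8241 + 0.1086i + 0.0959j + 0.5476k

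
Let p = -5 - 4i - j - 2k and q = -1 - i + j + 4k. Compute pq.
10 + 7i + 14j - 23k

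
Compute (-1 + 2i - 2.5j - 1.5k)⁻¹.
-0.0741 - 0.1481i + 0.1852j + 0.1111k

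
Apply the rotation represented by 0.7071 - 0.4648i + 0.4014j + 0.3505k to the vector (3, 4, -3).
(-2.905, -1.16, -4.921)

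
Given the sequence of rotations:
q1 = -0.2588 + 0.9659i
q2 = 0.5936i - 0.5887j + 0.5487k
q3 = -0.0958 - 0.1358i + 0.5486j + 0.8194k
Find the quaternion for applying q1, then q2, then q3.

q2 · q1 = -0.5734 - 0.1536i + 0.6823j + 0.4266k
q3 · q2 · q1 = -0.6898 - 0.2325i - 0.4479j - 0.5191k
-0.6898 - 0.2325i - 0.4479j - 0.5191k


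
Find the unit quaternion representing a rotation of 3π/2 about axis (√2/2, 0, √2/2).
-0.7071 + 0.5i + 0.5k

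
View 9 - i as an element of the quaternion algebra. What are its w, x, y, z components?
9 - i + 0j + 0k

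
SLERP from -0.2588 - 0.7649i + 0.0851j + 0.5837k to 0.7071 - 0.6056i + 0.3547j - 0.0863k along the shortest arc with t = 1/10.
-0.152 - 0.8133i + 0.1293j + 0.5466k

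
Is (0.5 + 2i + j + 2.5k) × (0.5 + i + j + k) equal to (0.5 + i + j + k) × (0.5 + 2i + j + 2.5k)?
No: pq = -5.25 + 1.5j + 2.75k ≠ -5.25 + 3i + 0.5j + 0.75k = qp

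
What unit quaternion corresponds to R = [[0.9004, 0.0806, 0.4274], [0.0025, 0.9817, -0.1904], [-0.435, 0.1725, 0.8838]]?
0.9703 + 0.0935i + 0.2222j - 0.0201k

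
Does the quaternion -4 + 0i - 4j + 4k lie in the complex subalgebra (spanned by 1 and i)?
No. The quaternion -4 - 4j + 4k has j-coefficient y = -4 and k-coefficient z = 4, not both zero, so it does not lie in the complex subalgebra spanned by 1 and i.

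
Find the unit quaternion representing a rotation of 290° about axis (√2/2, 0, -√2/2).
-0.8192 + 0.4056i - 0.4056k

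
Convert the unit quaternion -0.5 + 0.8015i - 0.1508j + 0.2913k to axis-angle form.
axis = (0.9255, -0.1741, 0.3364), θ = 4π/3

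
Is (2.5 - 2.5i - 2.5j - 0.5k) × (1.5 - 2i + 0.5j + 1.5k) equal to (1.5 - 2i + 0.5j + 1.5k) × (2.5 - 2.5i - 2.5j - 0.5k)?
No: pq = 0.75 - 12.25i + 2.25j - 3.25k ≠ 0.75 - 5.25i - 7.25j + 9.25k = qp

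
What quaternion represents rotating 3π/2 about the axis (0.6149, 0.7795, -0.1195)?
-0.7071 + 0.4348i + 0.5512j - 0.0845k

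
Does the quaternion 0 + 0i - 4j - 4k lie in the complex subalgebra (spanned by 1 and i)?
No. The quaternion -4j - 4k has j-coefficient y = -4 and k-coefficient z = -4, not both zero, so it does not lie in the complex subalgebra spanned by 1 and i.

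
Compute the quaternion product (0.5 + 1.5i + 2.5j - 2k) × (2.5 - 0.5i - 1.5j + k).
7.75 + 3i + 5j - 5.5k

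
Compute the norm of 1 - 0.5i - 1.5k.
1.871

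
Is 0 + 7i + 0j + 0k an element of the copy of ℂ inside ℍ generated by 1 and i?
Yes. The quaternion 7i has j- and k-coefficients y = z = 0, so it lies in the complex subalgebra spanned by 1 and i.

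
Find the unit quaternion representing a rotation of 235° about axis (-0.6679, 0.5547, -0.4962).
-0.4617 - 0.5924i + 0.492j - 0.4401k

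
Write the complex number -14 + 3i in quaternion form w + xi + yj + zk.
-14 + 3i + 0j + 0k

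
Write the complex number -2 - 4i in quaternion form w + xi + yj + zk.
-2 - 4i + 0j + 0k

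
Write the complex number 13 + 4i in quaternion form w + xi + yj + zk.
13 + 4i + 0j + 0k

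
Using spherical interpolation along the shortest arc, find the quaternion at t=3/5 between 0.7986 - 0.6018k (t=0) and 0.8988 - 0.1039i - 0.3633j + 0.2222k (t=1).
0.9598 - 0.0689i - 0.2409j - 0.1269k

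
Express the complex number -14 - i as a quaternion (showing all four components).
-14 - i + 0j + 0k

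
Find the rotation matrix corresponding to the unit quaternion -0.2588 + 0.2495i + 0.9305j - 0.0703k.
[[-0.7415, 0.4279, -0.5167], [0.5007, 0.8656, -0.0017], [0.4465, -0.26, -0.8562]]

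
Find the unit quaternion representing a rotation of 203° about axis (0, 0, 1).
-0.1994 + 0.9799k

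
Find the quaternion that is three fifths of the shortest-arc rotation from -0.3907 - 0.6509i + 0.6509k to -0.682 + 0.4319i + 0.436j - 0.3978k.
0.2958 - 0.6493i - 0.3176j + 0.6245k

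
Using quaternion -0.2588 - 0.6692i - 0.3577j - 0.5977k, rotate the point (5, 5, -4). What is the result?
(-2.945, 0.565, 7.55)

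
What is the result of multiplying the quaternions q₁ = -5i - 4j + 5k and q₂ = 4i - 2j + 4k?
-8 - 6i + 40j + 26k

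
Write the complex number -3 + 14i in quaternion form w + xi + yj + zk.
-3 + 14i + 0j + 0k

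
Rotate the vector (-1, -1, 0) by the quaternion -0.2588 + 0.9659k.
(0.366, 1.366, 0)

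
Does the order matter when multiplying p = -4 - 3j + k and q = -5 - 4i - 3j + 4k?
Yes: pq = 7 + 7i + 23j - 33k ≠ 7 + 25i + 31j - 9k = qp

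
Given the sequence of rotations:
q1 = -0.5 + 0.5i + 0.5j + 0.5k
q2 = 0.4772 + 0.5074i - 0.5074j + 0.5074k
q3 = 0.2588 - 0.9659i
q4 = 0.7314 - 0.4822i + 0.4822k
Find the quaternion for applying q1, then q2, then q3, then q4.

q2 · q1 = -0.4923 - 0.5225i + 0.4923j + 0.4923k
q3 · q2 · q1 = -0.6321 + 0.3403i + 0.6029j - 0.3481k
q4 · q3 · q2 · q1 = -0.1304 + 0.263i + 0.4372j - 0.8501k
-0.1304 + 0.263i + 0.4372j - 0.8501k


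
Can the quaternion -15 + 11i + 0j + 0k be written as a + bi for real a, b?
Yes. The quaternion -15 + 11i has j- and k-coefficients y = z = 0, so it lies in the complex subalgebra spanned by 1 and i.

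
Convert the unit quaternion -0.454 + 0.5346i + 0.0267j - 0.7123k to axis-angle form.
axis = (0.6, 0.03, -0.7994), θ = 234°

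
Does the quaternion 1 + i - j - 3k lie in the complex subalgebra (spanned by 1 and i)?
No. The quaternion 1 + i - j - 3k has j-coefficient y = -1 and k-coefficient z = -3, not both zero, so it does not lie in the complex subalgebra spanned by 1 and i.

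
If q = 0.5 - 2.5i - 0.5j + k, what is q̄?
0.5 + 2.5i + 0.5j - k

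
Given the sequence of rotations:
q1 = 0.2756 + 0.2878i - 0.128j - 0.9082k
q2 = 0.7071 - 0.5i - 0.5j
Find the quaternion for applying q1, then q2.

q2 · q1 = 0.2748 + 0.5198i - 0.6824j - 0.4343k
0.2748 + 0.5198i - 0.6824j - 0.4343k


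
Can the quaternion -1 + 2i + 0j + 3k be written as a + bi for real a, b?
No. The quaternion -1 + 2i + 3k has j-coefficient y = 0 and k-coefficient z = 3, not both zero, so it does not lie in the complex subalgebra spanned by 1 and i.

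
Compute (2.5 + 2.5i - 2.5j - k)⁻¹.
0.1266 - 0.1266i + 0.1266j + 0.0506k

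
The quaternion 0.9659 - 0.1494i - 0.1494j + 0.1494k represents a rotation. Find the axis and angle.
axis = (-√3/3, -√3/3, √3/3), θ = π/6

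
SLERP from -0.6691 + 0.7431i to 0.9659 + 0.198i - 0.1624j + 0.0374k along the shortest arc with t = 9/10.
-0.9832 - 0.0953i + 0.1517j - 0.0349k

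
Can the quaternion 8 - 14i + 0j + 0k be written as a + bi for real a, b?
Yes. The quaternion 8 - 14i has j- and k-coefficients y = z = 0, so it lies in the complex subalgebra spanned by 1 and i.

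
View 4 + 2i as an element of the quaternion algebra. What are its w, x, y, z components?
4 + 2i + 0j + 0k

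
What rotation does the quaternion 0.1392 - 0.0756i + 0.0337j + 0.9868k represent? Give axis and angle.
axis = (-0.0763, 0.034, 0.9965), θ = 164°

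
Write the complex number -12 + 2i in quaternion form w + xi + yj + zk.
-12 + 2i + 0j + 0k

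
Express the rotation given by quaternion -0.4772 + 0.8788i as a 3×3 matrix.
[[1, 0, 0], [0, -0.5446, 0.8387], [0, -0.8387, -0.5446]]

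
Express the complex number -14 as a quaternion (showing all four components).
-14 + 0i + 0j + 0k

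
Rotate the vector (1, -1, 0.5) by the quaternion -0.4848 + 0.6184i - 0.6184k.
(0.452, 1.429, -0.048)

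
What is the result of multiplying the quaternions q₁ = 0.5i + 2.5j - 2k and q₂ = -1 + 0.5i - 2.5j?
6 - 5.5i - 3.5j - 0.5k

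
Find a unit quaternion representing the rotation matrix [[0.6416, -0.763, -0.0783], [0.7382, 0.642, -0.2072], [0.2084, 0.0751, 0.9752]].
0.9026 + 0.0782i - 0.0794j + 0.4158k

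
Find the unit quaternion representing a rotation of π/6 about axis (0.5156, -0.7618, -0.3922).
0.9659 + 0.1334i - 0.1972j - 0.1015k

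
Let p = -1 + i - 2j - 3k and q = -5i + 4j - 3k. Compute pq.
4 + 23i + 14j - 3k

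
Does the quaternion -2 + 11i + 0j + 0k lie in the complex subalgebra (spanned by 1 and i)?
Yes. The quaternion -2 + 11i has j- and k-coefficients y = z = 0, so it lies in the complex subalgebra spanned by 1 and i.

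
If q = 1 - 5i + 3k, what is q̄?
1 + 5i - 3k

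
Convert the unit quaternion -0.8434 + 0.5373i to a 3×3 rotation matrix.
[[1, 0, 0], [0, 0.4226, 0.9063], [0, -0.9063, 0.4226]]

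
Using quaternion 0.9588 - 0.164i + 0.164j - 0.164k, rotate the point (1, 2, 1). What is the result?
(1.782, 1.677, -0.105)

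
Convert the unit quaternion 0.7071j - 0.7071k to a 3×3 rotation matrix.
[[-1, 0, 0], [0, 0, -1], [0, -1, 0]]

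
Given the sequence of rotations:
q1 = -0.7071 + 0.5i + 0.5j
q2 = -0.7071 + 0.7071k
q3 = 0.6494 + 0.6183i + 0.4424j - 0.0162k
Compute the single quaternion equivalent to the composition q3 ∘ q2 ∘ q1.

q2 · q1 = 0.5 - 0.7071i - 0.5k
q3 · q2 · q1 = 0.7538 - 0.3712i + 0.5418j - 0.02k
0.7538 - 0.3712i + 0.5418j - 0.02k


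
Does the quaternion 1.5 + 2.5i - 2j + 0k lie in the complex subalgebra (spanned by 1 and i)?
No. The quaternion 1.5 + 2.5i - 2j has j-coefficient y = -2 and k-coefficient z = 0, not both zero, so it does not lie in the complex subalgebra spanned by 1 and i.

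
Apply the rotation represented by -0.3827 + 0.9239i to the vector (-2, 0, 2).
(-2, 1.414, -1.414)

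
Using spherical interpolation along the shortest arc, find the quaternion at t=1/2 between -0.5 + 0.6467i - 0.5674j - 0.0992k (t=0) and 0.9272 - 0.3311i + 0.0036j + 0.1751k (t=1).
-0.7747 + 0.5307i - 0.3099j - 0.1489k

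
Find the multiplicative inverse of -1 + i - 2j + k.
-0.1429 - 0.1429i + 0.2857j - 0.1429k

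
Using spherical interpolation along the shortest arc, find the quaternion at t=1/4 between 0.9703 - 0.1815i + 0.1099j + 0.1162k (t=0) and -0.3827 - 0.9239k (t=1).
0.911 - 0.1488i + 0.0901j + 0.3738k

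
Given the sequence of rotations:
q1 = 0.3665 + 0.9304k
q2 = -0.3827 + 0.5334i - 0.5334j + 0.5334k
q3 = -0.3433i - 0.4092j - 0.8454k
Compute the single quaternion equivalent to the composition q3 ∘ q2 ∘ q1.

q2 · q1 = -0.6365 - 0.3008i - 0.6918j - 0.1606k
q3 · q2 · q1 = -0.5221 - 0.3006i + 0.4596j + 0.6525k
-0.5221 - 0.3006i + 0.4596j + 0.6525k


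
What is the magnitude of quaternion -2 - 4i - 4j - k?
√37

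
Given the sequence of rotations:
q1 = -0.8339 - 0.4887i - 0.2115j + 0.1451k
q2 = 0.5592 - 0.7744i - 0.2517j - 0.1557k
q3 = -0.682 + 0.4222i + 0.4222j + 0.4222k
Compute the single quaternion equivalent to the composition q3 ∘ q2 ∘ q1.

q2 · q1 = -0.8754 + 0.303i + 0.2801j + 0.2518k
q3 · q2 · q1 = 0.2445 - 0.5882i - 0.539j - 0.551k
0.2445 - 0.5882i - 0.539j - 0.551k


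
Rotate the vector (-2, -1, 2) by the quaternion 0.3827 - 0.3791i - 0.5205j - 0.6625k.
(0.145, 2.35, -1.859)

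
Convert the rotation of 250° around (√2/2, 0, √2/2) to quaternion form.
-0.5736 + 0.5792i + 0.5792k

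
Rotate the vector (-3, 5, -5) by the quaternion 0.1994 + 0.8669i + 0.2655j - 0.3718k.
(3.989, -2.118, 6.213)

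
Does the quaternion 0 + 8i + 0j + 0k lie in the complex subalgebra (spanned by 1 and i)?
Yes. The quaternion 8i has j- and k-coefficients y = z = 0, so it lies in the complex subalgebra spanned by 1 and i.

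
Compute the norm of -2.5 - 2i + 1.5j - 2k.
4.062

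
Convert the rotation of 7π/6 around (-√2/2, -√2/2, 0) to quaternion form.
-0.2588 - 0.683i - 0.683j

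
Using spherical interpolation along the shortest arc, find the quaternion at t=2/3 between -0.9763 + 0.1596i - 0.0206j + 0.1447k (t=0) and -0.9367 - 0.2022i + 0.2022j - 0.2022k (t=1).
-0.9839 - 0.0831i + 0.1316j - 0.0883k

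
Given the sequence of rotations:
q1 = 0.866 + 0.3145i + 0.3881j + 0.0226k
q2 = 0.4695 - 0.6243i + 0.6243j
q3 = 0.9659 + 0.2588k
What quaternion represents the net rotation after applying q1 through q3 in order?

q2 · q1 = 0.3606 - 0.3789i + 0.737j - 0.428k
q3 · q2 · q1 = 0.4591 - 0.5567i + 0.6138j - 0.3201k
0.4591 - 0.5567i + 0.6138j - 0.3201k


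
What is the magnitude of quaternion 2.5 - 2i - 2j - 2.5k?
4.528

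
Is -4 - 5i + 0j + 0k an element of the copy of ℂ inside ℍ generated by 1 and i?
Yes. The quaternion -4 - 5i has j- and k-coefficients y = z = 0, so it lies in the complex subalgebra spanned by 1 and i.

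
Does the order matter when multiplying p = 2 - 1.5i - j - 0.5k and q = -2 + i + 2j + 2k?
Yes: pq = 0.5 + 4i + 8.5j + 3k ≠ 0.5 + 6i + 3.5j + 7k = qp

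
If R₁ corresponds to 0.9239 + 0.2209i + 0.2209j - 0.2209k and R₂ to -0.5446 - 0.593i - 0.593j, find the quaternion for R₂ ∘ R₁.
-0.2412 - 0.5372i - 0.7992j + 0.1203k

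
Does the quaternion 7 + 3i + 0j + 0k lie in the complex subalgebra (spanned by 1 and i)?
Yes. The quaternion 7 + 3i has j- and k-coefficients y = z = 0, so it lies in the complex subalgebra spanned by 1 and i.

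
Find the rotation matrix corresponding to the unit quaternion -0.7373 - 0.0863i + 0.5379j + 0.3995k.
[[0.1021, 0.4963, -0.8621], [-0.6819, 0.6659, 0.3025], [0.7242, 0.557, 0.4064]]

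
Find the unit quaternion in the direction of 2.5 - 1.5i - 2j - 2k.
0.6155 - 0.3693i - 0.4924j - 0.4924k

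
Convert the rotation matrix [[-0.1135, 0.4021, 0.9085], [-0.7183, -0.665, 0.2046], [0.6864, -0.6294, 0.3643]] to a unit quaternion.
-0.3827 + 0.5448i - 0.1451j + 0.7319k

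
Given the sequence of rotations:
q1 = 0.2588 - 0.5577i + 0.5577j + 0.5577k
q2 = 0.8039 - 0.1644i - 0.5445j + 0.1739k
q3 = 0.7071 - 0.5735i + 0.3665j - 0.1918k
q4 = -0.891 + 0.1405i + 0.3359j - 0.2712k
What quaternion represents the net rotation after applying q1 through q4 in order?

q2 · q1 = 0.323 - 0.8915i + 0.3021j + 0.098k
q3 · q2 · q1 = -0.3748 - 0.7218i + 0.5592j + 0.1608k
q4 · q3 · q2 · q1 = 0.2911 + 0.7961i - 0.451j + 0.2794k
0.2911 + 0.7961i - 0.451j + 0.2794k


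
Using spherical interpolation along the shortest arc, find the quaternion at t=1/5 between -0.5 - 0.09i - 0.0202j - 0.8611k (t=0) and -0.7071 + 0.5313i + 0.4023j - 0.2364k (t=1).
-0.5986 + 0.0503i + 0.0792j - 0.7955k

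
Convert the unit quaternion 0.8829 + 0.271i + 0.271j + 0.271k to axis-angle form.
axis = (√3/3, √3/3, √3/3), θ = 56°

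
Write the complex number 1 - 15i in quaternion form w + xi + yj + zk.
1 - 15i + 0j + 0k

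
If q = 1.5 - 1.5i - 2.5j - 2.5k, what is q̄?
1.5 + 1.5i + 2.5j + 2.5k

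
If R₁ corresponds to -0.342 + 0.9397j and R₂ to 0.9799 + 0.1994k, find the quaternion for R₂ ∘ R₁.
-0.3351 - 0.1874i + 0.9208j - 0.0682k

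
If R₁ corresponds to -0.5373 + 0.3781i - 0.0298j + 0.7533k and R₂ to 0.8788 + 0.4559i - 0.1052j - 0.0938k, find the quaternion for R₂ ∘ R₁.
-0.577 + 0.0053i - 0.3486j + 0.7386k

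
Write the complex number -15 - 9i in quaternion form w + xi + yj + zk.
-15 - 9i + 0j + 0k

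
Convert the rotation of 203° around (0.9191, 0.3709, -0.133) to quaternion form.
-0.1994 + 0.9006i + 0.3635j - 0.1303k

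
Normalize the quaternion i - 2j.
0.4472i - 0.8944j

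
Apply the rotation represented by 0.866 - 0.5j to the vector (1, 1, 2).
(-1.232, 1, 1.866)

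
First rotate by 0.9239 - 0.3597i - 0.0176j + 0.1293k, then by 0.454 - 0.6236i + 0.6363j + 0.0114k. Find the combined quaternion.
0.2049 - 0.657i + 0.6564j + 0.3091k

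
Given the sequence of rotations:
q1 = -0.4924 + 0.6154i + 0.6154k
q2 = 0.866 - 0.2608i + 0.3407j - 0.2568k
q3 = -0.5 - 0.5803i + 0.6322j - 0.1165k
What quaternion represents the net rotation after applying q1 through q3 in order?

q2 · q1 = -0.1079 + 0.871i - 0.1653j + 0.4497k
q3 · q2 · q1 = 0.7163 - 0.1078i + 0.1739j - 0.667k
0.7163 - 0.1078i + 0.1739j - 0.667k


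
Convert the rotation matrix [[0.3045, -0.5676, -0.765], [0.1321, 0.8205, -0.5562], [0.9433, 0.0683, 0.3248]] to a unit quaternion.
0.7826 + 0.1995i - 0.5457j + 0.2235k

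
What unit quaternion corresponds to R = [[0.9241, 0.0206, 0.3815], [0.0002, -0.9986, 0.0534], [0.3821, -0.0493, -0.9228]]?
-0.0262 + 0.9805i + 0.0053j + 0.1947k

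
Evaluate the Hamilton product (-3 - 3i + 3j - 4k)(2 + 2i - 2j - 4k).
-10 - 32i - 8j + 4k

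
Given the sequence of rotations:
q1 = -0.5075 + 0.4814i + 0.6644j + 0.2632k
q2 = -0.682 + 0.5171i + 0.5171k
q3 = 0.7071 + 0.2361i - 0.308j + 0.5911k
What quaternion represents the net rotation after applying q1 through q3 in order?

q2 · q1 = -0.0389 - 0.9343i - 0.3403j - 0.0984k
q3 · q2 · q1 = 0.1464 - 0.4384i - 0.7577j - 0.4607k
0.1464 - 0.4384i - 0.7577j - 0.4607k


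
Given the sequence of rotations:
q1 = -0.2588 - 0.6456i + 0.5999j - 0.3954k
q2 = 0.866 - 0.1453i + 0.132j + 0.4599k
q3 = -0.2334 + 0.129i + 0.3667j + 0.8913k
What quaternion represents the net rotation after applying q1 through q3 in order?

q2 · q1 = -0.2153 - 0.8496i + 0.131j - 0.4634k
q3 · q2 · q1 = 0.5248 - 0.1162i - 0.807j + 0.2447k
0.5248 - 0.1162i - 0.807j + 0.2447k


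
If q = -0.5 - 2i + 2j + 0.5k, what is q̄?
-0.5 + 2i - 2j - 0.5k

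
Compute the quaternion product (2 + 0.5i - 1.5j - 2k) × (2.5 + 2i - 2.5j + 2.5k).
5.25 - 3.5i - 14j + 1.75k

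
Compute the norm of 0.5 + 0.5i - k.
1.225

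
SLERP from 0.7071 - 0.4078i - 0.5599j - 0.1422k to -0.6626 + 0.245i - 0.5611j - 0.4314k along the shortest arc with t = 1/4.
0.8466 - 0.4411i - 0.297j + 0.0239k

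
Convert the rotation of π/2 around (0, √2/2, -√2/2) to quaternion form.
0.7071 + 0.5j - 0.5k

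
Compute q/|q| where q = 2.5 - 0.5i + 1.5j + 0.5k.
0.8333 - 0.1667i + 0.5j + 0.1667k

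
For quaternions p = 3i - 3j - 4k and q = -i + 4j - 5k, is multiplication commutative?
No: pq = -5 + 31i + 19j + 9k ≠ -5 - 31i - 19j - 9k = qp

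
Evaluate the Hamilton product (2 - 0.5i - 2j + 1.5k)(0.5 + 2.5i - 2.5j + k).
-4.25 + 6.5i - 1.75j + 9k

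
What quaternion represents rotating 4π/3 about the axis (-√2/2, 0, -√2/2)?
-0.5 - 0.6124i - 0.6124k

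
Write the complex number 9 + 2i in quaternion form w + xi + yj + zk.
9 + 2i + 0j + 0k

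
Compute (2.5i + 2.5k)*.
-2.5i - 2.5k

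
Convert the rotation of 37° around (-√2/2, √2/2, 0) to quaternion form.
0.9483 - 0.2244i + 0.2244j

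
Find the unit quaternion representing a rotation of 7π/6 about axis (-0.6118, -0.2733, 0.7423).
-0.2588 - 0.591i - 0.264j + 0.717k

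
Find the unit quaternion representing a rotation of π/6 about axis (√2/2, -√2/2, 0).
0.9659 + 0.183i - 0.183j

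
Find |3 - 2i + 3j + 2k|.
√26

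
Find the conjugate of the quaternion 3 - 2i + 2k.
3 + 2i - 2k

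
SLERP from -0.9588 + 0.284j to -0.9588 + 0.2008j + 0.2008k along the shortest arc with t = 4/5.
-0.9625 + 0.2183j + 0.1611k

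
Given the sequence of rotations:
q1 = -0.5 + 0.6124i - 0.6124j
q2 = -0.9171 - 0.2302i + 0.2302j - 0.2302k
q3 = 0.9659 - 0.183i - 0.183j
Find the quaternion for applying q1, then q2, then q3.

q2 · q1 = 0.7405 - 0.5875i + 0.3056j + 0.1151k
q3 · q2 · q1 = 0.6637 - 0.724i + 0.1807j - 0.0523k
0.6637 - 0.724i + 0.1807j - 0.0523k


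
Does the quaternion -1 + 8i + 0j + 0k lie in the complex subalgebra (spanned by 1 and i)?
Yes. The quaternion -1 + 8i has j- and k-coefficients y = z = 0, so it lies in the complex subalgebra spanned by 1 and i.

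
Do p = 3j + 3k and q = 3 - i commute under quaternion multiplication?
No: pq = 6j + 12k ≠ 12j + 6k = qp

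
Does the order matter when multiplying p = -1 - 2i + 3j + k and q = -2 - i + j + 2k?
Yes: pq = -5 + 10i - 4j - 3k ≠ -5 - 10j - 5k = qp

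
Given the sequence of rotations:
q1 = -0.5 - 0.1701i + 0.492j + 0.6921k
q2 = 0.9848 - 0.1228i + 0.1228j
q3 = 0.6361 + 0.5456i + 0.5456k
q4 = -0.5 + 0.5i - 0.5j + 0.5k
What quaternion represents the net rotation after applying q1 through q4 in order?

q2 · q1 = -0.5737 - 0.0211i + 0.5081j + 0.6421k
q3 · q2 · q1 = -0.7037 - 0.6037i - 0.0386j + 0.3726k
q4 · q3 · q2 · q1 = 0.4481 - 0.217i - 0.117j - 0.8593k
0.4481 - 0.217i - 0.117j - 0.8593k


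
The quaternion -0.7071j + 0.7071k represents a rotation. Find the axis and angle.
axis = (0, -√2/2, √2/2), θ = π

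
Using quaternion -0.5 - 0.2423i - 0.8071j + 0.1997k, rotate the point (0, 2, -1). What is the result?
(0.471, 2.17, 0.26)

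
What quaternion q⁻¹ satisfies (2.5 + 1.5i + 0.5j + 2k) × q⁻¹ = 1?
0.1961 - 0.1176i - 0.0392j - 0.1569k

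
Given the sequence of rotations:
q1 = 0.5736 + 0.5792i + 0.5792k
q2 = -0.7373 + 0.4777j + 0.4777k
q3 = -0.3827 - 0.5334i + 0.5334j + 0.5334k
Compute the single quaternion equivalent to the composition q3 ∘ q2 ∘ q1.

q2 · q1 = -0.6996 - 0.1504i + 0.5507j - 0.4297k
q3 · q2 · q1 = 0.123 - 0.0922i - 0.8933j - 0.4222k
0.123 - 0.0922i - 0.8933j - 0.4222k


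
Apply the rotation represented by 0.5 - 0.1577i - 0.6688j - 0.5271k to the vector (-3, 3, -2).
(4.57, 0.407, -0.974)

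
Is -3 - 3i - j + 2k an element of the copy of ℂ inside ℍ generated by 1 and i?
No. The quaternion -3 - 3i - j + 2k has j-coefficient y = -1 and k-coefficient z = 2, not both zero, so it does not lie in the complex subalgebra spanned by 1 and i.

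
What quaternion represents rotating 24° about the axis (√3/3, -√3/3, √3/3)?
0.9781 + 0.12i - 0.12j + 0.12k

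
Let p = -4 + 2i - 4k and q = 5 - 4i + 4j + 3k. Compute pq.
42i - 6j - 24k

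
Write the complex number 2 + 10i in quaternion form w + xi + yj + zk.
2 + 10i + 0j + 0k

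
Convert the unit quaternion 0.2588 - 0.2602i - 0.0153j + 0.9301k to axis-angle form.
axis = (-0.2694, -0.0158, 0.9629), θ = 5π/6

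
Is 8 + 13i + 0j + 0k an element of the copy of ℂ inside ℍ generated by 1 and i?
Yes. The quaternion 8 + 13i has j- and k-coefficients y = z = 0, so it lies in the complex subalgebra spanned by 1 and i.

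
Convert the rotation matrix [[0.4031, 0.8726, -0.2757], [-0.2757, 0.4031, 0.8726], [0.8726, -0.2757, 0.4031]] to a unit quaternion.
0.7432 - 0.3863i - 0.3863j - 0.3863k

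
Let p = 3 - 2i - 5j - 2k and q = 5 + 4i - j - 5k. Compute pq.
8 + 25i - 46j - 3k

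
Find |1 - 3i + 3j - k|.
√20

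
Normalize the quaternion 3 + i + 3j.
0.6882 + 0.2294i + 0.6882j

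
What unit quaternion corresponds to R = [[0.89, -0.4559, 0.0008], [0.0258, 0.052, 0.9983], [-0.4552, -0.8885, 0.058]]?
0.7071 - 0.6671i + 0.1612j + 0.1703k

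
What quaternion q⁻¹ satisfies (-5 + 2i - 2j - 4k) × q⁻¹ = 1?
-0.102 - 0.0408i + 0.0408j + 0.0816k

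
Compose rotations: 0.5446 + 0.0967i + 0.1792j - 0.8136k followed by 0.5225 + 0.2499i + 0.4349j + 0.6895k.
0.7434 - 0.2908i + 0.6005j - 0.0469k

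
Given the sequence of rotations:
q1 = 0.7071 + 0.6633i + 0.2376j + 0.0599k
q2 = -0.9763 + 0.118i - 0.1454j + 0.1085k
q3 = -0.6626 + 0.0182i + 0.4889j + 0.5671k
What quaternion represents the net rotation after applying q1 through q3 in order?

q2 · q1 = -0.7406 - 0.5986i - 0.2699j + 0.1427k
q3 · q2 · q1 = 0.5526 + 0.606i - 0.5253j - 0.2268k
0.5526 + 0.606i - 0.5253j - 0.2268k


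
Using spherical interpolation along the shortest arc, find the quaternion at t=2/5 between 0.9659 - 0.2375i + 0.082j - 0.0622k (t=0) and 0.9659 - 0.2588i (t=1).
0.9672 - 0.2464i + 0.0493j - 0.0374k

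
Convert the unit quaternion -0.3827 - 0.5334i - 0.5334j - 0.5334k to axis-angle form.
axis = (-√3/3, -√3/3, -√3/3), θ = 5π/4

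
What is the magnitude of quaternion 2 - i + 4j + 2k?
5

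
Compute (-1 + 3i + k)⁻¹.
-0.0909 - 0.2727i - 0.0909k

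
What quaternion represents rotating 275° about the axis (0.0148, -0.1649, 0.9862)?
-0.7373 + 0.01i - 0.1114j + 0.6663k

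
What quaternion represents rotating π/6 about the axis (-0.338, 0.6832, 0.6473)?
0.9659 - 0.0875i + 0.1768j + 0.1675k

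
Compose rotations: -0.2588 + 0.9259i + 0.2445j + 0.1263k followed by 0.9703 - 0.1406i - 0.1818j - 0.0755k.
-0.0669 + 0.9303i + 0.2321j + 0.276k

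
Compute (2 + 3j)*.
2 - 3j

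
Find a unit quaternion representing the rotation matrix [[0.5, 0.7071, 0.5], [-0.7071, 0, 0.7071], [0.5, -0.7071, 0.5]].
0.7071 - 0.5i - 0.5k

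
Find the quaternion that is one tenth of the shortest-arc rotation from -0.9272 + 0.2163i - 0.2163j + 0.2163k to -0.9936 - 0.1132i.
-0.943 + 0.1843i - 0.196j + 0.196k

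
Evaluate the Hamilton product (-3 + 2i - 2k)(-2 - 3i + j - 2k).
8 + 7i + 7j + 12k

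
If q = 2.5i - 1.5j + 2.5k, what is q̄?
-2.5i + 1.5j - 2.5k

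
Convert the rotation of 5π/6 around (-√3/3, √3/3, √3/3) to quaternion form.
0.2588 - 0.5577i + 0.5577j + 0.5577k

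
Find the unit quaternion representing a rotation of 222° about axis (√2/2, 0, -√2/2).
-0.3584 + 0.6601i - 0.6601k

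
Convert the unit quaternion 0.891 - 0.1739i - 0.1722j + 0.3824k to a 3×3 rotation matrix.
[[0.6482, -0.6215, -0.4399], [0.7413, 0.6471, 0.1782], [0.1739, -0.4416, 0.8802]]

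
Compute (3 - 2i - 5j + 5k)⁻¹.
0.0476 + 0.0317i + 0.0794j - 0.0794k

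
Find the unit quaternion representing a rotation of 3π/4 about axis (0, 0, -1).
0.3827 - 0.9239k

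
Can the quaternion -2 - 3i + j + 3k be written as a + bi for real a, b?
No. The quaternion -2 - 3i + j + 3k has j-coefficient y = 1 and k-coefficient z = 3, not both zero, so it does not lie in the complex subalgebra spanned by 1 and i.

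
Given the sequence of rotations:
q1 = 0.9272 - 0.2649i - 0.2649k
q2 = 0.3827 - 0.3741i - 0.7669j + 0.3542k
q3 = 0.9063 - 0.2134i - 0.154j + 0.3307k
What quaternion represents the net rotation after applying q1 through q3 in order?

q2 · q1 = 0.3496 - 0.2451i - 0.904j + 0.0239k
q3 · q2 · q1 = 0.1174 - 0.0015i - 0.9491j + 0.2924k
0.1174 - 0.0015i - 0.9491j + 0.2924k


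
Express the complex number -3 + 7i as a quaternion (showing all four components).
-3 + 7i + 0j + 0k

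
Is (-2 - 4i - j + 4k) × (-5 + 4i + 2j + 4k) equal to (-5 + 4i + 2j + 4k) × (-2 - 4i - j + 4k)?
No: pq = 12 + 33j - 32k ≠ 12 + 24i - 31j - 24k = qp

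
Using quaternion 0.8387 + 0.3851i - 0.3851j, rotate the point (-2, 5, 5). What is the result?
(-6.12, 0.88, 3.972)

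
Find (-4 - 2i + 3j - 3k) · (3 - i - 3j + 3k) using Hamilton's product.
4 - 2i + 30j - 12k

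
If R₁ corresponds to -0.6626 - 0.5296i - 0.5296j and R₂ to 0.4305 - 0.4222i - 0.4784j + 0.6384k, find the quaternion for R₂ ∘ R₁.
-0.7622 + 0.3899i - 0.2491j - 0.4528k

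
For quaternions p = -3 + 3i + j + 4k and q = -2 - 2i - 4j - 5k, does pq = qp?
No: pq = 36 + 11i + 17j - 3k ≠ 36 - 11i + 3j + 17k = qp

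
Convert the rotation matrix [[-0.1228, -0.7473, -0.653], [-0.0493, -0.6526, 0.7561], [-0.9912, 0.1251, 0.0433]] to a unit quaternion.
0.2588 - 0.6096i + 0.3267j + 0.6743k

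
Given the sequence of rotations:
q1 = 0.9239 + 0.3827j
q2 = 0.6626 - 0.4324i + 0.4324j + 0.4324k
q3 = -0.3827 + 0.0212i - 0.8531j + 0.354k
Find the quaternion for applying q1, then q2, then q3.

q2 · q1 = 0.4467 - 0.565i + 0.6531j + 0.234k
q3 · q2 · q1 = 0.3153 - 0.2051i - 0.836j - 0.3996k
0.3153 - 0.2051i - 0.836j - 0.3996k


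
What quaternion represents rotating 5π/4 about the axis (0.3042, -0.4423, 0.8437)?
-0.3827 + 0.281i - 0.4086j + 0.7795k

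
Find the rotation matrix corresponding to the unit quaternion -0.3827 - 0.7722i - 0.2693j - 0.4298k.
[[0.4855, 0.0869, 0.8699], [0.7449, -0.562, -0.3596], [0.4577, 0.8225, -0.3376]]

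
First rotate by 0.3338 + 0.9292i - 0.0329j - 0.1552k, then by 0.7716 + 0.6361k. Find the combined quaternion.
0.3563 + 0.7379i + 0.5657j + 0.0926k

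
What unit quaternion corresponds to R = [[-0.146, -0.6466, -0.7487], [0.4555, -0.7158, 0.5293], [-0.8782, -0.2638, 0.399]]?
0.3665 - 0.541i + 0.0883j + 0.7518k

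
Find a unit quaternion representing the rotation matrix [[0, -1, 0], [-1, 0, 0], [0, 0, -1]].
-0.7071i + 0.7071j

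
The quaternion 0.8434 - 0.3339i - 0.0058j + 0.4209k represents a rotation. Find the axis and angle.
axis = (-0.6215, -0.0108, 0.7834), θ = 65°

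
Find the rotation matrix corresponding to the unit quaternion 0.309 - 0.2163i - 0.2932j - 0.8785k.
[[-0.7155, 0.6698, 0.1988], [-0.4161, -0.6371, 0.6488], [0.5612, 0.3815, 0.7345]]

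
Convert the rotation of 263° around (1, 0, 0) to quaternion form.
-0.6626 + 0.749i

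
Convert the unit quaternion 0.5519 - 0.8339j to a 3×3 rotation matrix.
[[-0.3908, 0, -0.9205], [0, 1, 0], [0.9205, 0, -0.3908]]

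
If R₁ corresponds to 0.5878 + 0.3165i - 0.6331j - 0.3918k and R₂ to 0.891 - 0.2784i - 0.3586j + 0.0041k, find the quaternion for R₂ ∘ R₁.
0.3864 + 0.2615i - 0.8827j - 0.0569k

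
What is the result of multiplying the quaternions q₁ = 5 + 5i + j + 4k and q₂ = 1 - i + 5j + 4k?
-11 - 16i + 2j + 50k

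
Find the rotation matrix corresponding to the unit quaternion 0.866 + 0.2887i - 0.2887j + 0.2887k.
[[0.6666, -0.6667, -0.3333], [0.3333, 0.6666, -0.6667], [0.6667, 0.3333, 0.6666]]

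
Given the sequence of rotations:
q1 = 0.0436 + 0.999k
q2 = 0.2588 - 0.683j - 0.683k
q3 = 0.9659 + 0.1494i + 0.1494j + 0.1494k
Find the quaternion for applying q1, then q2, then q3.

q2 · q1 = 0.6936 - 0.6823i - 0.0298j + 0.2288k
q3 · q2 · q1 = 0.7422 - 0.5168i - 0.0613j + 0.4221k
0.7422 - 0.5168i - 0.0613j + 0.4221k


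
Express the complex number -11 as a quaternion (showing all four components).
-11 + 0i + 0j + 0k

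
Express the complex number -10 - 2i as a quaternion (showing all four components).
-10 - 2i + 0j + 0k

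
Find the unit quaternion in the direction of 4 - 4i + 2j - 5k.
0.5121 - 0.5121i + 0.2561j - 0.6402k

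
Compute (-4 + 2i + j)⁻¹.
-0.1905 - 0.0952i - 0.0476j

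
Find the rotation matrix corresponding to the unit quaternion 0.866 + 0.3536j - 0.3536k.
[[0.4999, 0.6124, 0.6124], [-0.6124, 0.7499, -0.2501], [-0.6124, -0.2501, 0.7499]]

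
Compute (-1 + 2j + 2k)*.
-1 - 2j - 2k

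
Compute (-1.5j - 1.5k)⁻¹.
0.3333j + 0.3333k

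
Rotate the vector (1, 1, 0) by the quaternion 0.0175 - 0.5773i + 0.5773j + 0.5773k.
(-1.02, -0.979, -0.04)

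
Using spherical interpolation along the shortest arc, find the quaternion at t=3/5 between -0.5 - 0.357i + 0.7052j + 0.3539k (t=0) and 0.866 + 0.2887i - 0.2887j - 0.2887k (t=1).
-0.7476 - 0.329i + 0.4748j + 0.3277k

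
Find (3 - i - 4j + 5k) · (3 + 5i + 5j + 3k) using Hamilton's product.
19 - 25i + 31j + 39k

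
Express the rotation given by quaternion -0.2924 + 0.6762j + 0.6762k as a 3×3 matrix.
[[-0.829, 0.3954, -0.3954], [-0.3954, 0.0855, 0.9145], [0.3954, 0.9145, 0.0855]]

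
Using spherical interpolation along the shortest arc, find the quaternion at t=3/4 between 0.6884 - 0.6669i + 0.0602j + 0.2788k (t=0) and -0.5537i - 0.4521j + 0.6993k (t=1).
0.2027 - 0.6452i - 0.3487j + 0.6489k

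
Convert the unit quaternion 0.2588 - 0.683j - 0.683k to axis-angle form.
axis = (0, -√2/2, -√2/2), θ = 5π/6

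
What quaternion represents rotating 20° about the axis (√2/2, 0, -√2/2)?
0.9848 + 0.1228i - 0.1228k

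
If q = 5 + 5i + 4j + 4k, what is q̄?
5 - 5i - 4j - 4k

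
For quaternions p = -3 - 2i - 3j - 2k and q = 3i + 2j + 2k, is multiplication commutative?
No: pq = 16 - 11i - 8j - k ≠ 16 - 7i - 4j - 11k = qp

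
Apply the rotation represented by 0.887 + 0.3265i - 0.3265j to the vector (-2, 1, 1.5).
(-2.656, 0.344, 0.281)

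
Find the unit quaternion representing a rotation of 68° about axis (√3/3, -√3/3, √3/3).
0.829 + 0.3229i - 0.3229j + 0.3229k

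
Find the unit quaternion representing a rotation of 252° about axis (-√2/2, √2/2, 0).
-0.5878 - 0.5721i + 0.5721j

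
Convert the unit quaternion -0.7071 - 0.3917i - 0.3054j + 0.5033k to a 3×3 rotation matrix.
[[0.3068, 0.951, 0.0376], [-0.4725, 0.1865, -0.8614], [-0.8262, 0.2465, 0.5066]]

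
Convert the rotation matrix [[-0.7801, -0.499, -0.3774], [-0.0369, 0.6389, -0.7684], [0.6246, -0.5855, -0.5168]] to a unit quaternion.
-0.2924 - 0.1564i + 0.8567j - 0.3951k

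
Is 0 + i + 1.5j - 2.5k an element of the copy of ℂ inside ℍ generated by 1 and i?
No. The quaternion i + 1.5j - 2.5k has j-coefficient y = 1.5 and k-coefficient z = -2.5, not both zero, so it does not lie in the complex subalgebra spanned by 1 and i.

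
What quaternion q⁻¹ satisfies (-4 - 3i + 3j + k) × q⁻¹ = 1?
-0.1143 + 0.0857i - 0.0857j - 0.0286k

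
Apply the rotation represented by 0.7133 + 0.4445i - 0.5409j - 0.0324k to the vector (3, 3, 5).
(-4.068, -2.768, 4.335)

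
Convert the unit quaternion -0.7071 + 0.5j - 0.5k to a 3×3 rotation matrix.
[[0, -0.7071, -0.7071], [0.7071, 0.5, -0.5], [0.7071, -0.5, 0.5]]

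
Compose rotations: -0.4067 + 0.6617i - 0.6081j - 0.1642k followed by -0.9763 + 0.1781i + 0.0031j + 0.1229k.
0.3013 - 0.6442i + 0.703j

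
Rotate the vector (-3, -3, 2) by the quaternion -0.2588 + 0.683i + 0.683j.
(-3.707, -2.293, -1.732)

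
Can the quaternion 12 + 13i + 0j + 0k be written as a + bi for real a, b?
Yes. The quaternion 12 + 13i has j- and k-coefficients y = z = 0, so it lies in the complex subalgebra spanned by 1 and i.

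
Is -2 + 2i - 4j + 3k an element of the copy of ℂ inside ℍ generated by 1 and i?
No. The quaternion -2 + 2i - 4j + 3k has j-coefficient y = -4 and k-coefficient z = 3, not both zero, so it does not lie in the complex subalgebra spanned by 1 and i.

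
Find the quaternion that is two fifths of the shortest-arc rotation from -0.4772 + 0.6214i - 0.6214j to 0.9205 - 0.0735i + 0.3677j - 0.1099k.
-0.7073 + 0.4304i - 0.5587j + 0.0479k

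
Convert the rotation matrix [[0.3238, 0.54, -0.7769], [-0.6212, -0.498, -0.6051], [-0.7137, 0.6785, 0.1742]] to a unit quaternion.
0.5 + 0.6418i - 0.0316j - 0.5806k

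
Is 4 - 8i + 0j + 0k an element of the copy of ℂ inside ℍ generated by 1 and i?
Yes. The quaternion 4 - 8i has j- and k-coefficients y = z = 0, so it lies in the complex subalgebra spanned by 1 and i.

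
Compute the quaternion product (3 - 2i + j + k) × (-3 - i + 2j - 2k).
-11 - i - 2j - 12k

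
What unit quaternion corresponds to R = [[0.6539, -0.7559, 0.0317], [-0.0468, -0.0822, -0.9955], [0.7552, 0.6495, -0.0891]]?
0.6088 + 0.6755i - 0.2971j + 0.2912k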